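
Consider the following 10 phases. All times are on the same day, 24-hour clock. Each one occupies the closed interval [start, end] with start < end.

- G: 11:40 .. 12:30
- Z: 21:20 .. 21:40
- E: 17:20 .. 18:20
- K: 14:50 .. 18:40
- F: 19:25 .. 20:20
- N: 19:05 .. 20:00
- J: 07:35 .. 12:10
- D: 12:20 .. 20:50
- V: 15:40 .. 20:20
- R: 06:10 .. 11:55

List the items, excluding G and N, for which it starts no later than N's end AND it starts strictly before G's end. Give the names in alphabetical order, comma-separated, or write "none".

D, J, R

Conditions: its start is no later than N's end (X.start <= 20:00) AND its start is strictly before G's end (X.start < 12:30).
D: start 12:20 <= 20:00? ✓; start 12:20 < 12:30? ✓ → yes.
E: start 17:20 <= 20:00? ✓; start 17:20 < 12:30? ✗ → no.
F: start 19:25 <= 20:00? ✓; start 19:25 < 12:30? ✗ → no.
J: start 07:35 <= 20:00? ✓; start 07:35 < 12:30? ✓ → yes.
K: start 14:50 <= 20:00? ✓; start 14:50 < 12:30? ✗ → no.
R: start 06:10 <= 20:00? ✓; start 06:10 < 12:30? ✓ → yes.
V: start 15:40 <= 20:00? ✓; start 15:40 < 12:30? ✗ → no.
Z: start 21:20 <= 20:00? ✗; start 21:20 < 12:30? ✗ → no.
Result: D, J, R.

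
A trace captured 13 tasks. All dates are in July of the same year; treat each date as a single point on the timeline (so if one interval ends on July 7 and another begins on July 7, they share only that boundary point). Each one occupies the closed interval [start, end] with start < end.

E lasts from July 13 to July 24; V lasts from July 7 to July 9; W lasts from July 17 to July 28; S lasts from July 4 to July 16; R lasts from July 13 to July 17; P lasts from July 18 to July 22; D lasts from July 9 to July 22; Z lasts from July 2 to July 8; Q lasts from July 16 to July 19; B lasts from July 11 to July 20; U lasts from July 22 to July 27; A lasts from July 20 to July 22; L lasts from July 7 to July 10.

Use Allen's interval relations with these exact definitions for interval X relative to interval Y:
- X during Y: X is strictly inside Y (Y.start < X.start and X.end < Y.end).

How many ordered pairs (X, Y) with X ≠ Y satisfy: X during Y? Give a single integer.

13

Checking all 156 ordered pairs for relation 'during'; matching pairs in alphabetical order:
(A, E): A during E ✓
(A, W): A during W ✓
(B, D): B during D ✓
(L, S): L during S ✓
(P, E): P during E ✓
(P, W): P during W ✓
(Q, B): Q during B ✓
(Q, D): Q during D ✓
(Q, E): Q during E ✓
(R, B): R during B ✓
(R, D): R during D ✓
(U, W): U during W ✓
(V, S): V during S ✓
Count: 13.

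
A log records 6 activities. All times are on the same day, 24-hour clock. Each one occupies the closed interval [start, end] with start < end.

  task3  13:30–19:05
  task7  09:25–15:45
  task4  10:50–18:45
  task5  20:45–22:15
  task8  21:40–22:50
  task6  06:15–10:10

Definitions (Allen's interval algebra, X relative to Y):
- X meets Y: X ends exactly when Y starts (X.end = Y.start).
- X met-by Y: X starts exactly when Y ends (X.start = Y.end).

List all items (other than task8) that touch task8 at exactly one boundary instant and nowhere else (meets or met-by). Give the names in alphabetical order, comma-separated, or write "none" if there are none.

Target task8 = [21:40, 22:50].
task3 [13:30, 19:05] → before → no.
task4 [10:50, 18:45] → before → no.
task5 [20:45, 22:15] → overlaps → no.
task6 [06:15, 10:10] → before → no.
task7 [09:25, 15:45] → before → no.
Result: none.

none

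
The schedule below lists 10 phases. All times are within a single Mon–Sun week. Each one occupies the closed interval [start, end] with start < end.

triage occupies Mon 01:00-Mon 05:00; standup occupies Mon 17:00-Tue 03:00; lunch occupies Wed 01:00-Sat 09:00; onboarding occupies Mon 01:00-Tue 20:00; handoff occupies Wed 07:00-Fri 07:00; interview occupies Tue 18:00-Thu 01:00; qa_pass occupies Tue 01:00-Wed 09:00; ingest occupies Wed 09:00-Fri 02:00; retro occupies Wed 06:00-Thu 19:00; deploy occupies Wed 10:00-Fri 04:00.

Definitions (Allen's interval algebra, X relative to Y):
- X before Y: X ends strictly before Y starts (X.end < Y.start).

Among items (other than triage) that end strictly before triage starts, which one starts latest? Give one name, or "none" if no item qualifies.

Target triage = [Mon 01:00, Mon 05:00].
deploy [Wed 10:00, Fri 04:00] → after → excluded.
handoff [Wed 07:00, Fri 07:00] → after → excluded.
ingest [Wed 09:00, Fri 02:00] → after → excluded.
interview [Tue 18:00, Thu 01:00] → after → excluded.
lunch [Wed 01:00, Sat 09:00] → after → excluded.
onboarding [Mon 01:00, Tue 20:00] → started-by → excluded.
qa_pass [Tue 01:00, Wed 09:00] → after → excluded.
retro [Wed 06:00, Thu 19:00] → after → excluded.
standup [Mon 17:00, Tue 03:00] → after → excluded.
No candidates → none.

none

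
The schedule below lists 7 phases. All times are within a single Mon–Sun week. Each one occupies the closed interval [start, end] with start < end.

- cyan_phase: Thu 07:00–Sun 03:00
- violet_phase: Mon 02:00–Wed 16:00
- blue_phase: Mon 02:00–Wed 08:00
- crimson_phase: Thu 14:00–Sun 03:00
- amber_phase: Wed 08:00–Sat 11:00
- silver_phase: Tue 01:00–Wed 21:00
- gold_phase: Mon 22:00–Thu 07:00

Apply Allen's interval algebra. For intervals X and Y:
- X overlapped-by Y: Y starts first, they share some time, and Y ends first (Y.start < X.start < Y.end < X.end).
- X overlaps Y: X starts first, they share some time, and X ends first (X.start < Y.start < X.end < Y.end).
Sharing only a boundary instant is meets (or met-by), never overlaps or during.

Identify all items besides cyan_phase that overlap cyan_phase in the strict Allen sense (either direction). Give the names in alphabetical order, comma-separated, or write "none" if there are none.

amber_phase

Target cyan_phase = [Thu 07:00, Sun 03:00].
amber_phase [Wed 08:00, Sat 11:00] → overlaps → yes.
blue_phase [Mon 02:00, Wed 08:00] → before → no.
crimson_phase [Thu 14:00, Sun 03:00] → finishes → no.
gold_phase [Mon 22:00, Thu 07:00] → meets → no.
silver_phase [Tue 01:00, Wed 21:00] → before → no.
violet_phase [Mon 02:00, Wed 16:00] → before → no.
Result: amber_phase.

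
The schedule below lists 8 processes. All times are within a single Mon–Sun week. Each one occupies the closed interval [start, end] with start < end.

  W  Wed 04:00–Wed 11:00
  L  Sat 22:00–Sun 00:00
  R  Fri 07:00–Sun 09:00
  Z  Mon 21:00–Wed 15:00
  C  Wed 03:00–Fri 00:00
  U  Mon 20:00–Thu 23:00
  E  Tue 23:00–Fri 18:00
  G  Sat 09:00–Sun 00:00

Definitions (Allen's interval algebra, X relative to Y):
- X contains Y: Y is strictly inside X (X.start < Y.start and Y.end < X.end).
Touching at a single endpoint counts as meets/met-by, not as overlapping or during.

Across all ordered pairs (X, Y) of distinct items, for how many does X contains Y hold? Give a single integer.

8

Checking all 56 ordered pairs for relation 'contains'; matching pairs in alphabetical order:
(C, W): C contains W ✓
(E, C): E contains C ✓
(E, W): E contains W ✓
(R, G): R contains G ✓
(R, L): R contains L ✓
(U, W): U contains W ✓
(U, Z): U contains Z ✓
(Z, W): Z contains W ✓
Count: 8.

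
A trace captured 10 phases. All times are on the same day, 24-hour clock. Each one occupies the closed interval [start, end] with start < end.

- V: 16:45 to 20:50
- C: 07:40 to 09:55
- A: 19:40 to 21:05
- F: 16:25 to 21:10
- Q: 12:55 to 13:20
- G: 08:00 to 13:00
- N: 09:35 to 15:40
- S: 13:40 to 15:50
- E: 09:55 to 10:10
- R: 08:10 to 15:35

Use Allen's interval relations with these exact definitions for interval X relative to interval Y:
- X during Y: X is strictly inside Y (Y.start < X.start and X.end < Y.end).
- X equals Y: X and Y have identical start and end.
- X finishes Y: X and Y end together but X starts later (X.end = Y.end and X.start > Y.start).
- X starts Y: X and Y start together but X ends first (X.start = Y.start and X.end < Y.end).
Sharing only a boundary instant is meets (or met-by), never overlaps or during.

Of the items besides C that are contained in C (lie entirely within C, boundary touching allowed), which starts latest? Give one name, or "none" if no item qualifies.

none

Target C = [07:40, 09:55].
A [19:40, 21:05] → after → excluded.
E [09:55, 10:10] → met-by → excluded.
F [16:25, 21:10] → after → excluded.
G [08:00, 13:00] → overlapped-by → excluded.
N [09:35, 15:40] → overlapped-by → excluded.
Q [12:55, 13:20] → after → excluded.
R [08:10, 15:35] → overlapped-by → excluded.
S [13:40, 15:50] → after → excluded.
V [16:45, 20:50] → after → excluded.
No candidates → none.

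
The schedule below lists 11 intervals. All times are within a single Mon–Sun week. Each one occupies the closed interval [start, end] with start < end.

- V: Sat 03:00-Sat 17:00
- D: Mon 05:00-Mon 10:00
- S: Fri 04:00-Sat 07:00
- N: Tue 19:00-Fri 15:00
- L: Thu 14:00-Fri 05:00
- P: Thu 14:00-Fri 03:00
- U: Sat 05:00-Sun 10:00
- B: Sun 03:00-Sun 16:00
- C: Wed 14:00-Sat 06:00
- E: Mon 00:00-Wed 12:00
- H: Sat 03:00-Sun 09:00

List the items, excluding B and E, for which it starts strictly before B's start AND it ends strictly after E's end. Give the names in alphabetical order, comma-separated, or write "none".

C, H, L, N, P, S, U, V

Conditions: its start is strictly before B's start (X.start < Sun 03:00) AND its end is strictly after E's end (X.end > Wed 12:00).
C: start Wed 14:00 < Sun 03:00? ✓; end Sat 06:00 > Wed 12:00? ✓ → yes.
D: start Mon 05:00 < Sun 03:00? ✓; end Mon 10:00 > Wed 12:00? ✗ → no.
H: start Sat 03:00 < Sun 03:00? ✓; end Sun 09:00 > Wed 12:00? ✓ → yes.
L: start Thu 14:00 < Sun 03:00? ✓; end Fri 05:00 > Wed 12:00? ✓ → yes.
N: start Tue 19:00 < Sun 03:00? ✓; end Fri 15:00 > Wed 12:00? ✓ → yes.
P: start Thu 14:00 < Sun 03:00? ✓; end Fri 03:00 > Wed 12:00? ✓ → yes.
S: start Fri 04:00 < Sun 03:00? ✓; end Sat 07:00 > Wed 12:00? ✓ → yes.
U: start Sat 05:00 < Sun 03:00? ✓; end Sun 10:00 > Wed 12:00? ✓ → yes.
V: start Sat 03:00 < Sun 03:00? ✓; end Sat 17:00 > Wed 12:00? ✓ → yes.
Result: C, H, L, N, P, S, U, V.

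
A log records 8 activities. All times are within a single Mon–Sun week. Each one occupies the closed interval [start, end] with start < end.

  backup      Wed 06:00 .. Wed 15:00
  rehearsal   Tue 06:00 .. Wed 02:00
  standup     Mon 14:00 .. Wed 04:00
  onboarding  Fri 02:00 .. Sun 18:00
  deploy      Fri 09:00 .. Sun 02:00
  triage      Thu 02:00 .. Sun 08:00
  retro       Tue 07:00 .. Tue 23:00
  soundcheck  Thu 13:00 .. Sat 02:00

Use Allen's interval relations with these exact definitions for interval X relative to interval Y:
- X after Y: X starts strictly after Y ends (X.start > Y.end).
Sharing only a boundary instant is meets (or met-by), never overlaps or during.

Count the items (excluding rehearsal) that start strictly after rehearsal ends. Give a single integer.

5

Target rehearsal = [Tue 06:00, Wed 02:00].
backup [Wed 06:00, Wed 15:00] → after → counts.
deploy [Fri 09:00, Sun 02:00] → after → counts.
onboarding [Fri 02:00, Sun 18:00] → after → counts.
retro [Tue 07:00, Tue 23:00] → during → no.
soundcheck [Thu 13:00, Sat 02:00] → after → counts.
standup [Mon 14:00, Wed 04:00] → contains → no.
triage [Thu 02:00, Sun 08:00] → after → counts.
Total: 5.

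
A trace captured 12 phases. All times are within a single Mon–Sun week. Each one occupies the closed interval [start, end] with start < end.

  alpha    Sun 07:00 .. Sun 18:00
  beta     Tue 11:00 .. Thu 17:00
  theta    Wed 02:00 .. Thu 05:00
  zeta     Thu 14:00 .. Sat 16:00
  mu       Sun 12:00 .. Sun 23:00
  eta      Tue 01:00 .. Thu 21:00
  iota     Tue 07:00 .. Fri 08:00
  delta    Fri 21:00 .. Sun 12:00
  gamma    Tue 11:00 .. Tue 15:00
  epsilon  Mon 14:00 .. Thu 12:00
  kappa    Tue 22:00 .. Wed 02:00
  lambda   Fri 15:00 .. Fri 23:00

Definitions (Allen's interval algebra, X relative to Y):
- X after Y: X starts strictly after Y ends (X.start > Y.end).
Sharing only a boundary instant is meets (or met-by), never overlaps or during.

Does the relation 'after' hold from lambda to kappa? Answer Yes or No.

lambda = [Fri 15:00, Fri 23:00], kappa = [Tue 22:00, Wed 02:00].
Actual relation of lambda to kappa: after.
Asked whether 'after' holds → Yes.

Yes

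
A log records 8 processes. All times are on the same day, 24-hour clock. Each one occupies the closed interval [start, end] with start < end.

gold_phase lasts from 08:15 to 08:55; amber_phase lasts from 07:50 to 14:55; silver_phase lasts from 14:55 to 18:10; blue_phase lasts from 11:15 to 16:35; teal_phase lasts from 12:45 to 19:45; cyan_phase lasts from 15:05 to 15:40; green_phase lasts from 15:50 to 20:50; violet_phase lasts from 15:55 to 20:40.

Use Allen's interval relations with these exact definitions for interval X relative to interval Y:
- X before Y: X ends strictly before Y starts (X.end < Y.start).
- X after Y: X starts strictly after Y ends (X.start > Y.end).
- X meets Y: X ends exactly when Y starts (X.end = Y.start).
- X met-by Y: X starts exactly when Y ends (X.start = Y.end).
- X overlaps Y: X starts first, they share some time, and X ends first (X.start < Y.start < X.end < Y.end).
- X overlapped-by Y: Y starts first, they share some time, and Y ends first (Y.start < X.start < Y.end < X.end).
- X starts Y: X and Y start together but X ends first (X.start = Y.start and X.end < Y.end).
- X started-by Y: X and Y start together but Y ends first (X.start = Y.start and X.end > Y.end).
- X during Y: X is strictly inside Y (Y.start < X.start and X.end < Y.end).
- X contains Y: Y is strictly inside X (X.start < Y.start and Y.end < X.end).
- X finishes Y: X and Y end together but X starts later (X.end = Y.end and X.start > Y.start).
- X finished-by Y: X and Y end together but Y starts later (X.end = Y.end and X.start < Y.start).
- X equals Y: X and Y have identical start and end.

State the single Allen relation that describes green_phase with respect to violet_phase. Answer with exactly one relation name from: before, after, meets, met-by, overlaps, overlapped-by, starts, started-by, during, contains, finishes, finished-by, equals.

contains

green_phase = [15:50, 20:50]; violet_phase = [15:55, 20:40].
Compare endpoints: green_phase.start < violet_phase.start, green_phase.start < violet_phase.end, green_phase.end > violet_phase.start, green_phase.end > violet_phase.end.
That pattern is 'contains'.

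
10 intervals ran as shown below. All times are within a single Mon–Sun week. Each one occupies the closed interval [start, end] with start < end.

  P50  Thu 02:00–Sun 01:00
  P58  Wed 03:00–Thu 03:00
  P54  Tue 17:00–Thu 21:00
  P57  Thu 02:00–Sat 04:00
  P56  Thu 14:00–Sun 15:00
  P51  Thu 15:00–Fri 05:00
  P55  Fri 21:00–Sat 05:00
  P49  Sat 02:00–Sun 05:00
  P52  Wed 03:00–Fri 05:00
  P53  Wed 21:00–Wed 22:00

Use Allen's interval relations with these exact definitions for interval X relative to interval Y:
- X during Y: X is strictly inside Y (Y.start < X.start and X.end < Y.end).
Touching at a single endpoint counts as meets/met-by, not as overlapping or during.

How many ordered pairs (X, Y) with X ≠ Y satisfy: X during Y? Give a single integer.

Checking all 90 ordered pairs for relation 'during'; matching pairs in alphabetical order:
(P49, P56): P49 during P56 ✓
(P51, P50): P51 during P50 ✓
(P51, P56): P51 during P56 ✓
(P51, P57): P51 during P57 ✓
(P53, P52): P53 during P52 ✓
(P53, P54): P53 during P54 ✓
(P53, P58): P53 during P58 ✓
(P55, P50): P55 during P50 ✓
(P55, P56): P55 during P56 ✓
(P58, P54): P58 during P54 ✓
Count: 10.

10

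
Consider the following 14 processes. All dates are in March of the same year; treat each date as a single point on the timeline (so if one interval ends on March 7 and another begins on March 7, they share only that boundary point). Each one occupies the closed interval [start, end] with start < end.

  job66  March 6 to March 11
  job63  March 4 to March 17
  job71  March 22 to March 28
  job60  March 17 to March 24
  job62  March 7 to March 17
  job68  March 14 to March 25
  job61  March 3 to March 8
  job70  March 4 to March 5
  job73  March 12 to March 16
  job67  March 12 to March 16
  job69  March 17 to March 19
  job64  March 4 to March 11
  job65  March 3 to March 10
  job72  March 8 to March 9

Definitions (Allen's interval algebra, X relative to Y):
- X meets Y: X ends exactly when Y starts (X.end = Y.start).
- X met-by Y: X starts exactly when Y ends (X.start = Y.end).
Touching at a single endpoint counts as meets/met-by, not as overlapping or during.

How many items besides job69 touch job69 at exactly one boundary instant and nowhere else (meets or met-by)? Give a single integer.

Target job69 = [March 17, March 19].
job60 [March 17, March 24] → started-by → no.
job61 [March 3, March 8] → before → no.
job62 [March 7, March 17] → meets → counts.
job63 [March 4, March 17] → meets → counts.
job64 [March 4, March 11] → before → no.
job65 [March 3, March 10] → before → no.
job66 [March 6, March 11] → before → no.
job67 [March 12, March 16] → before → no.
job68 [March 14, March 25] → contains → no.
job70 [March 4, March 5] → before → no.
job71 [March 22, March 28] → after → no.
job72 [March 8, March 9] → before → no.
job73 [March 12, March 16] → before → no.
Total: 2.

2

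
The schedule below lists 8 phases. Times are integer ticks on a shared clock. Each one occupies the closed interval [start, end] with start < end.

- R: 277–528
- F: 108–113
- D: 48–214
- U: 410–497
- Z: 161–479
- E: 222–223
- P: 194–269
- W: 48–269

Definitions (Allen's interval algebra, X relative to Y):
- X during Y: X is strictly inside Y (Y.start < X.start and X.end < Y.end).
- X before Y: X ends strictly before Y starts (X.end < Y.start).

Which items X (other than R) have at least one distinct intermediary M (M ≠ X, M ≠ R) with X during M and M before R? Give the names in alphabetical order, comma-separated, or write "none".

E, F

Target R = [277, 528].
Intermediaries M with M before R: D, E, F, P, W.
Via D — items with X during D: F.
Via E — items with X during E: none.
Via F — items with X during F: none.
Via P — items with X during P: E.
Via W — items with X during W: E, F.
Union: E, F.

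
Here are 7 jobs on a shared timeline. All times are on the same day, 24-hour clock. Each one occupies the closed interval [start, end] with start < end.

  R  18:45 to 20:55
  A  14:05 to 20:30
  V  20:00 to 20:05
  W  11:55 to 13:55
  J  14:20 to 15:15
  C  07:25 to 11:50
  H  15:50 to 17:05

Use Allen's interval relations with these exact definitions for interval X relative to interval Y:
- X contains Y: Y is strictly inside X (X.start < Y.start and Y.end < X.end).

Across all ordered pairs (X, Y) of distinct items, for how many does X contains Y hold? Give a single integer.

4

Checking all 42 ordered pairs for relation 'contains'; matching pairs in alphabetical order:
(A, H): A contains H ✓
(A, J): A contains J ✓
(A, V): A contains V ✓
(R, V): R contains V ✓
Count: 4.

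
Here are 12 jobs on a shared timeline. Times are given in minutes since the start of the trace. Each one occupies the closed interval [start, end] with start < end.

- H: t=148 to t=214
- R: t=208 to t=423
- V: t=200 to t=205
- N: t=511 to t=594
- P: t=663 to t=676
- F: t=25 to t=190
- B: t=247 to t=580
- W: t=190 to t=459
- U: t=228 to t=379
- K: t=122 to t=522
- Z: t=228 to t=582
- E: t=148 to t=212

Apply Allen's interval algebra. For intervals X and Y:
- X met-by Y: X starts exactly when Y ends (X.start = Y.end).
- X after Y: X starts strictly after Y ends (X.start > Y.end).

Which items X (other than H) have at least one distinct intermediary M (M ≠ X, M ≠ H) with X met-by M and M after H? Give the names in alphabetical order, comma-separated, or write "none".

none

Target H = [t=148, t=214].
Intermediaries M with M after H: B, N, P, U, Z.
Via B — items with X met-by B: none.
Via N — items with X met-by N: none.
Via P — items with X met-by P: none.
Via U — items with X met-by U: none.
Via Z — items with X met-by Z: none.
Union: none.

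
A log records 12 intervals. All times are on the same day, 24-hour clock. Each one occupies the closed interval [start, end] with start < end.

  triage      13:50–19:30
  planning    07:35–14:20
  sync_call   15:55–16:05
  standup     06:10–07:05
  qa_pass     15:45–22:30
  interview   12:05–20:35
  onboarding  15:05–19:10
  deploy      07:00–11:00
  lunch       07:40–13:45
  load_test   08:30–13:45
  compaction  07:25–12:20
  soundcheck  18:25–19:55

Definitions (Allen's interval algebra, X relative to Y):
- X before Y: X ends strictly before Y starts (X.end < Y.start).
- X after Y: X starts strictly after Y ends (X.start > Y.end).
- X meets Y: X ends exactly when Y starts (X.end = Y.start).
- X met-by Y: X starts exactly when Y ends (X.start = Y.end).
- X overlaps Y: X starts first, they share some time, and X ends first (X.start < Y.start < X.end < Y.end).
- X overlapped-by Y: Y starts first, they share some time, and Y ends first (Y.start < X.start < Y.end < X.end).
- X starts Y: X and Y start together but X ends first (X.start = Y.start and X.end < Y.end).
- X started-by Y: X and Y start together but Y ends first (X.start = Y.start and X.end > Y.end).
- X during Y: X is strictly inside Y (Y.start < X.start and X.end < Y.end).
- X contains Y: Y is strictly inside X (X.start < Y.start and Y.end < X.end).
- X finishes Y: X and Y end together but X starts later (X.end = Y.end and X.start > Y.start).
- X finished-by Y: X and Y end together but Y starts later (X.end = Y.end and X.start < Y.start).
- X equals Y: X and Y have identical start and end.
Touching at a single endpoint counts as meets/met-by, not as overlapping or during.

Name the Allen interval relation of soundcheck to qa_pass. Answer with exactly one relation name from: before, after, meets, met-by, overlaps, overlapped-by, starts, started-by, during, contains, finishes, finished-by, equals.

during

soundcheck = [18:25, 19:55]; qa_pass = [15:45, 22:30].
Compare endpoints: soundcheck.start > qa_pass.start, soundcheck.start < qa_pass.end, soundcheck.end > qa_pass.start, soundcheck.end < qa_pass.end.
That pattern is 'during'.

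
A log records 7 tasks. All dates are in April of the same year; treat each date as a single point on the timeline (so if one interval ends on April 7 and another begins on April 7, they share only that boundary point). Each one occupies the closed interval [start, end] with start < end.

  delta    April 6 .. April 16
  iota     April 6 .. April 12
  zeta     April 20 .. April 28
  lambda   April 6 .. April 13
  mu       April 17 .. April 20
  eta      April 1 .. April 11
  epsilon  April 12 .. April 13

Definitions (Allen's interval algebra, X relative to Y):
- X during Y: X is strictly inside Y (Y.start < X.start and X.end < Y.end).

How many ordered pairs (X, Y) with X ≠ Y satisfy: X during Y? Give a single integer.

Checking all 42 ordered pairs for relation 'during'; matching pairs in alphabetical order:
(epsilon, delta): epsilon during delta ✓
Count: 1.

1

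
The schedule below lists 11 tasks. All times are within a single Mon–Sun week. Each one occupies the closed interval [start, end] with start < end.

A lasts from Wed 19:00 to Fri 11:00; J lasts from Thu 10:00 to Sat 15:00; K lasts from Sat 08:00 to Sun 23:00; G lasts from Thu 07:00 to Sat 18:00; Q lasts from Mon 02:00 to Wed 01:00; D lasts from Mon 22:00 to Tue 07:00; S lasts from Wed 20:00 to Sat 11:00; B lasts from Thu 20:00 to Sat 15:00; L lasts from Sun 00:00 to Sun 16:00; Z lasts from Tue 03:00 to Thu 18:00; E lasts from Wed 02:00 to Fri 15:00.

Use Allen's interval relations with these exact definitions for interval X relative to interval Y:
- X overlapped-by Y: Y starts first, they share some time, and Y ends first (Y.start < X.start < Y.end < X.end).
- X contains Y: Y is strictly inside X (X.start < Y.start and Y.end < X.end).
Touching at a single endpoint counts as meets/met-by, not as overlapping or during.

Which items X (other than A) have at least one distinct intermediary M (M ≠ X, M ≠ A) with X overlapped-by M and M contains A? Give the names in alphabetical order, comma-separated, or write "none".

B, G, J, S

Target A = [Wed 19:00, Fri 11:00].
Intermediaries M with M contains A: E.
Via E — items with X overlapped-by E: B, G, J, S.
Union: B, G, J, S.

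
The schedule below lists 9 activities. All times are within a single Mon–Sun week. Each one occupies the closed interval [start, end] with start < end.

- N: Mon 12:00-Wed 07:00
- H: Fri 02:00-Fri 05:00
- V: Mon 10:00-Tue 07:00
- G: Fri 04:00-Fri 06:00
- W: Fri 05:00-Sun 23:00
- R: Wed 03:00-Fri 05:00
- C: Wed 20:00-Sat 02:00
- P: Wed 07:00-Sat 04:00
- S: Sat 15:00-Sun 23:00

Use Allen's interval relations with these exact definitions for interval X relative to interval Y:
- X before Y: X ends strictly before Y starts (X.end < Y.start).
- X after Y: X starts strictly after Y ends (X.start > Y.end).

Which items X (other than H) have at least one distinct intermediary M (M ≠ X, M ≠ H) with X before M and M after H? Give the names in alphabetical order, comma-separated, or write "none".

Target H = [Fri 02:00, Fri 05:00].
Intermediaries M with M after H: S.
Via S — items with X before S: C, G, N, P, R, V.
Union: C, G, N, P, R, V.

C, G, N, P, R, V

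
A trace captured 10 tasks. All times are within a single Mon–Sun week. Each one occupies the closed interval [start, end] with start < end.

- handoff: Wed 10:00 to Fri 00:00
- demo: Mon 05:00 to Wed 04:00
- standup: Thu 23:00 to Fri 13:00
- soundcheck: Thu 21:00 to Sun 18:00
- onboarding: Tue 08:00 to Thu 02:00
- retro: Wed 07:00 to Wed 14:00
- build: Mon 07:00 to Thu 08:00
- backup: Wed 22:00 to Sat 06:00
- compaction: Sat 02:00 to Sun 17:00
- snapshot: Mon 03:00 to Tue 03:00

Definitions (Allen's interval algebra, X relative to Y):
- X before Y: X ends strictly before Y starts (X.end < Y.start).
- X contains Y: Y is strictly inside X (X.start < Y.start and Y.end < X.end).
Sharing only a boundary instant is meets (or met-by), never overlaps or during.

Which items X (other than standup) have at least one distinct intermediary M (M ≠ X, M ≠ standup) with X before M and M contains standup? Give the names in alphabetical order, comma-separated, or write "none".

Target standup = [Thu 23:00, Fri 13:00].
Intermediaries M with M contains standup: backup, soundcheck.
Via backup — items with X before backup: demo, retro, snapshot.
Via soundcheck — items with X before soundcheck: build, demo, onboarding, retro, snapshot.
Union: build, demo, onboarding, retro, snapshot.

build, demo, onboarding, retro, snapshot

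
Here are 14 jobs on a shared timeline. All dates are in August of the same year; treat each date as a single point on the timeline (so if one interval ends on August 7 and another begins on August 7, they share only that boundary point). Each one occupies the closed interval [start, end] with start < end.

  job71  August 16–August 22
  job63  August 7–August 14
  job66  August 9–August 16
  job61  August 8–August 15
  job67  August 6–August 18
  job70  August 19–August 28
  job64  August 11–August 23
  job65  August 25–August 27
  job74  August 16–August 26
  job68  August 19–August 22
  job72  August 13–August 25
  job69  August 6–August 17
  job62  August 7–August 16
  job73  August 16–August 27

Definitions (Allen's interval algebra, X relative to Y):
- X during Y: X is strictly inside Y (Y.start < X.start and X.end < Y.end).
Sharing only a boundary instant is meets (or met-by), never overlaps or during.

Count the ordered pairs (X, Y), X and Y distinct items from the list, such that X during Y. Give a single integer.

16

Checking all 182 ordered pairs for relation 'during'; matching pairs in alphabetical order:
(job61, job62): job61 during job62 ✓
(job61, job67): job61 during job67 ✓
(job61, job69): job61 during job69 ✓
(job62, job67): job62 during job67 ✓
(job62, job69): job62 during job69 ✓
(job63, job67): job63 during job67 ✓
(job63, job69): job63 during job69 ✓
(job65, job70): job65 during job70 ✓
(job66, job67): job66 during job67 ✓
(job66, job69): job66 during job69 ✓
(job68, job64): job68 during job64 ✓
(job68, job72): job68 during job72 ✓
(job68, job73): job68 during job73 ✓
(job68, job74): job68 during job74 ✓
(job71, job64): job71 during job64 ✓
(job71, job72): job71 during job72 ✓
Count: 16.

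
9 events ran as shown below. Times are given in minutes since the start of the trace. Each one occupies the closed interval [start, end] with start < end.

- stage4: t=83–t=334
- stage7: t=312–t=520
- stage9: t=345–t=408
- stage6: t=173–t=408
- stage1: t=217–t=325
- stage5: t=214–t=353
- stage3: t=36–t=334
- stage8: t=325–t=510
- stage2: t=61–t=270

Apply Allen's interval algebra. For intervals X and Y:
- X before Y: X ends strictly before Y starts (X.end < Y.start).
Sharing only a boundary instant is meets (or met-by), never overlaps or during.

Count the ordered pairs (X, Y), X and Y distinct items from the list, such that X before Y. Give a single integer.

6

Checking all 72 ordered pairs for relation 'before'; matching pairs in alphabetical order:
(stage1, stage9): stage1 before stage9 ✓
(stage2, stage7): stage2 before stage7 ✓
(stage2, stage8): stage2 before stage8 ✓
(stage2, stage9): stage2 before stage9 ✓
(stage3, stage9): stage3 before stage9 ✓
(stage4, stage9): stage4 before stage9 ✓
Count: 6.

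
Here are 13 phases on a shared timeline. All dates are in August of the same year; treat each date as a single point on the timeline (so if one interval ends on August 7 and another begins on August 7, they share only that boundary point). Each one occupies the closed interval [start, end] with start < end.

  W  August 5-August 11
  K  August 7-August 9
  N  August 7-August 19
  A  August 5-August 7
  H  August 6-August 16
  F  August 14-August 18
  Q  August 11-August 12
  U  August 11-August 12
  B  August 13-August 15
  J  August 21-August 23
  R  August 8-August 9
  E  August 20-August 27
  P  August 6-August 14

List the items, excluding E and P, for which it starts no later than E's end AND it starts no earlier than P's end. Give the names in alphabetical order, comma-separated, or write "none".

F, J

Conditions: its start is no later than E's end (X.start <= August 27) AND its start is no earlier than P's end (X.start >= August 14).
A: start August 5 <= August 27? ✓; start August 5 >= August 14? ✗ → no.
B: start August 13 <= August 27? ✓; start August 13 >= August 14? ✗ → no.
F: start August 14 <= August 27? ✓; start August 14 >= August 14? ✓ → yes.
H: start August 6 <= August 27? ✓; start August 6 >= August 14? ✗ → no.
J: start August 21 <= August 27? ✓; start August 21 >= August 14? ✓ → yes.
K: start August 7 <= August 27? ✓; start August 7 >= August 14? ✗ → no.
N: start August 7 <= August 27? ✓; start August 7 >= August 14? ✗ → no.
Q: start August 11 <= August 27? ✓; start August 11 >= August 14? ✗ → no.
R: start August 8 <= August 27? ✓; start August 8 >= August 14? ✗ → no.
U: start August 11 <= August 27? ✓; start August 11 >= August 14? ✗ → no.
W: start August 5 <= August 27? ✓; start August 5 >= August 14? ✗ → no.
Result: F, J.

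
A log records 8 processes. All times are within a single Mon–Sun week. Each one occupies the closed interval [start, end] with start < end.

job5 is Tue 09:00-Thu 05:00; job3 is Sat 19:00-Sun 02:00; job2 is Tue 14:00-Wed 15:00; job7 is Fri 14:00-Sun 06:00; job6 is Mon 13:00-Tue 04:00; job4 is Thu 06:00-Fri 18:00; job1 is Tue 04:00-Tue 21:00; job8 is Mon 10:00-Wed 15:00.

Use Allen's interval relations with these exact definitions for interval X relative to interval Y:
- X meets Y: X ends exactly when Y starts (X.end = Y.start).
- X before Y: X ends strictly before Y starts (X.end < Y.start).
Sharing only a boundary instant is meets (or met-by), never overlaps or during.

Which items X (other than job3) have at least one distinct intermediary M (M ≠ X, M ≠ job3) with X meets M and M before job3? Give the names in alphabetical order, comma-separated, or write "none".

Target job3 = [Sat 19:00, Sun 02:00].
Intermediaries M with M before job3: job1, job2, job4, job5, job6, job8.
Via job1 — items with X meets job1: job6.
Via job2 — items with X meets job2: none.
Via job4 — items with X meets job4: none.
Via job5 — items with X meets job5: none.
Via job6 — items with X meets job6: none.
Via job8 — items with X meets job8: none.
Union: job6.

job6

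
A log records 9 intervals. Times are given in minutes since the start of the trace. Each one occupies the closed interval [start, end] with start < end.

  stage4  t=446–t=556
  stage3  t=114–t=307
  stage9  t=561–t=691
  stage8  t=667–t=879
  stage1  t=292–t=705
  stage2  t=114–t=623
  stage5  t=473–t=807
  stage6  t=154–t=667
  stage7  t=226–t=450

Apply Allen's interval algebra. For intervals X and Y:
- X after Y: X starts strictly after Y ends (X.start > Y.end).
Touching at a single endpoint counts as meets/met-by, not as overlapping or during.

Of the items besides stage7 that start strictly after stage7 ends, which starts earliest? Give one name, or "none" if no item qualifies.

stage5

Target stage7 = [t=226, t=450].
stage1 [t=292, t=705] → overlapped-by → excluded.
stage2 [t=114, t=623] → contains → excluded.
stage3 [t=114, t=307] → overlaps → excluded.
stage4 [t=446, t=556] → overlapped-by → excluded.
stage5 [t=473, t=807] → after → candidate.
stage6 [t=154, t=667] → contains → excluded.
stage8 [t=667, t=879] → after → candidate.
stage9 [t=561, t=691] → after → candidate.
Among candidates, earliest start is t=473 → stage5.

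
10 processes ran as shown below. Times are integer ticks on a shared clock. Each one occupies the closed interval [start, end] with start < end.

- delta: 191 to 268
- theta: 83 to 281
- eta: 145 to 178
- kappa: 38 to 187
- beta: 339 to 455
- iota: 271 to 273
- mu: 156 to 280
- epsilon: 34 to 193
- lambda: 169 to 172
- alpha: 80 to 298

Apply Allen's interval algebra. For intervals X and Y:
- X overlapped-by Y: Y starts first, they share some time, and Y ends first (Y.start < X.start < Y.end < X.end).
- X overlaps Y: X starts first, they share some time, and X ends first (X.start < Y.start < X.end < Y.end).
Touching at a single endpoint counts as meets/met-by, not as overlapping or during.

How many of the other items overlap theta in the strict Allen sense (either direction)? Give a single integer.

2

Target theta = [83, 281].
alpha [80, 298] → contains → no.
beta [339, 455] → after → no.
delta [191, 268] → during → no.
epsilon [34, 193] → overlaps → counts.
eta [145, 178] → during → no.
iota [271, 273] → during → no.
kappa [38, 187] → overlaps → counts.
lambda [169, 172] → during → no.
mu [156, 280] → during → no.
Total: 2.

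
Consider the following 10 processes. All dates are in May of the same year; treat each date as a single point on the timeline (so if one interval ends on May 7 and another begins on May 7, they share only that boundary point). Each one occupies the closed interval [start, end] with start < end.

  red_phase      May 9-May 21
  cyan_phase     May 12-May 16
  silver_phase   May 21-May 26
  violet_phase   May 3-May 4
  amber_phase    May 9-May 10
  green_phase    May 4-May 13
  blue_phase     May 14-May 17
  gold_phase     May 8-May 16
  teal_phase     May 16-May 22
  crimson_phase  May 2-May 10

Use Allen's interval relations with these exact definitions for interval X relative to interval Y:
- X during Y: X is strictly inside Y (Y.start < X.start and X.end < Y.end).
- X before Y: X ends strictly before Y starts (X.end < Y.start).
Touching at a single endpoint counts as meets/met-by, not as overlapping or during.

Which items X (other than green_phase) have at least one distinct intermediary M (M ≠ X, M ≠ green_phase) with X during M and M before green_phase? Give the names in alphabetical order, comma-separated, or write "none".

none

Target green_phase = [May 4, May 13].
Intermediaries M with M before green_phase: none.
Union: none.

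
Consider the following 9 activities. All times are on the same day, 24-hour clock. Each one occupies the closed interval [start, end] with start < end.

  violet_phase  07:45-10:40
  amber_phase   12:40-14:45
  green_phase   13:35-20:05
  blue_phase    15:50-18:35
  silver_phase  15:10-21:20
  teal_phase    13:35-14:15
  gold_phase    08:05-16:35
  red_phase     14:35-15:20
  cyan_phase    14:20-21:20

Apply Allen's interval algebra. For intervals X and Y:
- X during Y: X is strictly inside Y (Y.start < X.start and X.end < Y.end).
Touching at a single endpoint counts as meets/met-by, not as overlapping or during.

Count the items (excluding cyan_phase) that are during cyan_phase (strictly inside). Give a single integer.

Target cyan_phase = [14:20, 21:20].
amber_phase [12:40, 14:45] → overlaps → no.
blue_phase [15:50, 18:35] → during → counts.
gold_phase [08:05, 16:35] → overlaps → no.
green_phase [13:35, 20:05] → overlaps → no.
red_phase [14:35, 15:20] → during → counts.
silver_phase [15:10, 21:20] → finishes → no.
teal_phase [13:35, 14:15] → before → no.
violet_phase [07:45, 10:40] → before → no.
Total: 2.

2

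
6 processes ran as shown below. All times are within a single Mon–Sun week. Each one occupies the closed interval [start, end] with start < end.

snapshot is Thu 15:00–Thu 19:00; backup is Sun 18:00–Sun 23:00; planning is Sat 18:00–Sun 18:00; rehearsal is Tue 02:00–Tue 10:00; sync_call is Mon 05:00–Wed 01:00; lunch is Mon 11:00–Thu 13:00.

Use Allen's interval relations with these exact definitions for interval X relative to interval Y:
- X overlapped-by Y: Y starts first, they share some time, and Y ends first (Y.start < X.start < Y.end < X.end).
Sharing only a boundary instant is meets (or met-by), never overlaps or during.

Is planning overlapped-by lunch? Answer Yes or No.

planning = [Sat 18:00, Sun 18:00], lunch = [Mon 11:00, Thu 13:00].
Actual relation of planning to lunch: after.
Asked whether 'overlapped-by' holds → No.

No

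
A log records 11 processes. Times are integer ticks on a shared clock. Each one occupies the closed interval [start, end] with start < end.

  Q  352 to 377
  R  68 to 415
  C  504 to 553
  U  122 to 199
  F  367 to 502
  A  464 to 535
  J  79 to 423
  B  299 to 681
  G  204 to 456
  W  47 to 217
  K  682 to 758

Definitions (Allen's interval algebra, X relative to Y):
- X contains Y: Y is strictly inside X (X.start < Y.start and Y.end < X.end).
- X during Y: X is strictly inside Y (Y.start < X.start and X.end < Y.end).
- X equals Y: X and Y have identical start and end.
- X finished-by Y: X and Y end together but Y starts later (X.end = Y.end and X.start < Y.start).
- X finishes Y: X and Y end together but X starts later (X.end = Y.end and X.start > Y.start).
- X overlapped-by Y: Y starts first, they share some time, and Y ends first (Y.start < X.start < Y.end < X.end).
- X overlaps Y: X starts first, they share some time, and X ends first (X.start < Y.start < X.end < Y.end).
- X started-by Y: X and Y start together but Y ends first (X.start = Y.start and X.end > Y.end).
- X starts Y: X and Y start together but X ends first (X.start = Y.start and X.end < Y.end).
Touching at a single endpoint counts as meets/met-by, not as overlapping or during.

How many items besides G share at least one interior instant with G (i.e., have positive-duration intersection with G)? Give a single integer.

Target G = [204, 456].
A [464, 535] → after → no.
B [299, 681] → overlapped-by → counts.
C [504, 553] → after → no.
F [367, 502] → overlapped-by → counts.
J [79, 423] → overlaps → counts.
K [682, 758] → after → no.
Q [352, 377] → during → counts.
R [68, 415] → overlaps → counts.
U [122, 199] → before → no.
W [47, 217] → overlaps → counts.
Total: 6.

6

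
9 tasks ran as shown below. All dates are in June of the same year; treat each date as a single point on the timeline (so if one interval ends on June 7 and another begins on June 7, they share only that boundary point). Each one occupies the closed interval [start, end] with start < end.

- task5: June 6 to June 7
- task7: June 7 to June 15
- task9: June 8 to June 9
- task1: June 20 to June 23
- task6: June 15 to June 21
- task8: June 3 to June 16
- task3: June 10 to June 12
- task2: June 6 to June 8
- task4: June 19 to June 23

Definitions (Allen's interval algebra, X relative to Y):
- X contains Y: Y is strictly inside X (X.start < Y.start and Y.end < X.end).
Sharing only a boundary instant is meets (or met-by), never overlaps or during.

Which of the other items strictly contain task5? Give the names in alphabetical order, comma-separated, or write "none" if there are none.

task8

Target task5 = [June 6, June 7].
task1 [June 20, June 23] → after → no.
task2 [June 6, June 8] → started-by → no.
task3 [June 10, June 12] → after → no.
task4 [June 19, June 23] → after → no.
task6 [June 15, June 21] → after → no.
task7 [June 7, June 15] → met-by → no.
task8 [June 3, June 16] → contains → yes.
task9 [June 8, June 9] → after → no.
Result: task8.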